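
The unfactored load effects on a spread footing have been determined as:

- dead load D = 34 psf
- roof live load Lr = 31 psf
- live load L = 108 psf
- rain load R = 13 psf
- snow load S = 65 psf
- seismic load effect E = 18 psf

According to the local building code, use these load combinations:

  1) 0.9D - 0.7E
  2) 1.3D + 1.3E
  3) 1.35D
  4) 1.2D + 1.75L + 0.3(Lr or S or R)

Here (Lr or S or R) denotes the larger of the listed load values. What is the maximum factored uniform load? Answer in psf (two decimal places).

(Lr or S or R) → S = 65 psf.
1) 0.9(34) - 0.7(18) = 18.00
2) 1.3(34) + 1.3(18) = 67.60
3) 1.35(34) = 45.90
4) 1.2(34) + 1.75(108) + 0.3(65) = 249.30
Maximum is from combination 4.

249.30 psf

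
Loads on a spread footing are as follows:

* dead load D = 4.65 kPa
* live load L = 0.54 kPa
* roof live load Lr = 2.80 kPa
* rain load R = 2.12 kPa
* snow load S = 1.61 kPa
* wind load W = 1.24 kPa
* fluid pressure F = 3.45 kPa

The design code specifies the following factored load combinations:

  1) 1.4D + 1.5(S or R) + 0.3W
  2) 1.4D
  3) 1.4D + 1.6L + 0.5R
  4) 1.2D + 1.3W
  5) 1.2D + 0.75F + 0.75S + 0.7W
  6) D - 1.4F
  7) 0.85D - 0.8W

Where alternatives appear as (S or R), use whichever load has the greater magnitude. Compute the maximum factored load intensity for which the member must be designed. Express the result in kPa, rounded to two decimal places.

10.24 kPa

(S or R) → R = 2.12 kPa.
1) 1.4(4.65) + 1.5(2.12) + 0.3(1.24) = 10.06
2) 1.4(4.65) = 6.51
3) 1.4(4.65) + 1.6(0.54) + 0.5(2.12) = 8.43
4) 1.2(4.65) + 1.3(1.24) = 7.19
5) 1.2(4.65) + 0.75(3.45) + 0.75(1.61) + 0.7(1.24) = 10.24
6) 1.0(4.65) - 1.4(3.45) = -0.18
7) 0.85(4.65) - 0.8(1.24) = 2.96
Combination 5 governs: q_u = 10.24 kPa.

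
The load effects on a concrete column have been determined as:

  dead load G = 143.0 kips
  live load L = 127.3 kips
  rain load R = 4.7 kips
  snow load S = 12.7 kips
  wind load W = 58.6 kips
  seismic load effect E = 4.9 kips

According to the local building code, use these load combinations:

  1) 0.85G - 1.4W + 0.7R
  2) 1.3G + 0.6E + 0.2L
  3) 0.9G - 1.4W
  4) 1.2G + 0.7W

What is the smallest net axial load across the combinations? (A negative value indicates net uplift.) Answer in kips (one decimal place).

1) 0.85(143.0) - 1.4(58.6) + 0.7(4.7) = 42.8
2) 1.3(143.0) + 0.6(4.9) + 0.2(127.3) = 185.9 + 2.9 + 25.5 = 214.3
3) 0.9(143.0) - 1.4(58.6) = 128.7 - 82.0 = 46.7
4) 1.2(143.0) + 0.7(58.6) = 171.6 + 41.0 = 212.6
Combination 1 gives the minimum: 42.8 kips.

42.8 kips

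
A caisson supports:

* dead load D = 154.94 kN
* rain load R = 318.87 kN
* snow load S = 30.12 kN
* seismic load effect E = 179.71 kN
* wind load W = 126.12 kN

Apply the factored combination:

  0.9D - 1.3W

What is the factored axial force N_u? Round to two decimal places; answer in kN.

-24.51 kN

0.9(154.94) - 1.3(126.12) = -24.51
N_u = -24.51 kN.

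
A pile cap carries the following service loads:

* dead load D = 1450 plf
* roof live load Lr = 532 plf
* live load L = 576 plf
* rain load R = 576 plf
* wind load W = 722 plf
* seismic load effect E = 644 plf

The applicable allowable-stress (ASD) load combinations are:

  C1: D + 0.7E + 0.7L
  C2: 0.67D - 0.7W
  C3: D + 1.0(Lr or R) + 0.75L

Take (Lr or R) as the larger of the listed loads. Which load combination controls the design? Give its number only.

Combination 3

(Lr or R) → R = 576 plf.
C1: 1.0(1450) + 0.7(644) + 0.7(576) = 2304.0
C2: 0.67(1450) - 0.7(722) = 466.1
C3: 1.0(1450) + 1.0(576) + 0.75(576) = 2458.0
The largest value is 2458.0 plf from combination 3.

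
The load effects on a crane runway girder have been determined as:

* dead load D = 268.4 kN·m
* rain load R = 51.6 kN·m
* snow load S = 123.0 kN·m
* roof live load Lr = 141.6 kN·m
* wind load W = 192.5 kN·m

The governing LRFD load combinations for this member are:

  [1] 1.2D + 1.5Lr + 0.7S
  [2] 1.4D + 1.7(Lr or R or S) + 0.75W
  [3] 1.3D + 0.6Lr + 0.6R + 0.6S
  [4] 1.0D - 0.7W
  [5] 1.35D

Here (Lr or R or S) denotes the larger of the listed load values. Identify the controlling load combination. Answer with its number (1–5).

(Lr or R or S) → Lr = 141.6 kN·m.
[1] 1.2(268.4) + 1.5(141.6) + 0.7(123.0) = 322.08 + 212.40 + 86.10 = 620.58
[2] 1.4(268.4) + 1.7(141.6) + 0.75(192.5) = 375.76 + 240.72 + 144.38 = 760.86
[3] 1.3(268.4) + 0.6(141.6) + 0.6(51.6) + 0.6(123.0) = 348.92 + 84.96 + 30.96 + 73.80 = 538.64
[4] 1.0(268.4) - 0.7(192.5) = 268.40 - 134.75 = 133.65
[5] 1.35(268.4) = 362.34
The largest value is 760.86 kN·m from combination 2.

Combination 2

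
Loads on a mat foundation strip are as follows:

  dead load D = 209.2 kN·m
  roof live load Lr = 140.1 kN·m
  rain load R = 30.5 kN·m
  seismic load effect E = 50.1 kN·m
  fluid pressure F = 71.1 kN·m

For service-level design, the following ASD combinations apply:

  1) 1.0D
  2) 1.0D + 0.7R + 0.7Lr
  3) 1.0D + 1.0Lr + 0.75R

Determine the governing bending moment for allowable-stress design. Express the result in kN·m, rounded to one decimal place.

1) 1.0(209.2) = 209.2
2) 1.0(209.2) + 0.7(30.5) + 0.7(140.1) = 328.6
3) 1.0(209.2) + 1.0(140.1) + 0.75(30.5) = 209.2 + 140.1 + 22.9 = 372.2
Maximum is from combination 3.

372.2 kN·m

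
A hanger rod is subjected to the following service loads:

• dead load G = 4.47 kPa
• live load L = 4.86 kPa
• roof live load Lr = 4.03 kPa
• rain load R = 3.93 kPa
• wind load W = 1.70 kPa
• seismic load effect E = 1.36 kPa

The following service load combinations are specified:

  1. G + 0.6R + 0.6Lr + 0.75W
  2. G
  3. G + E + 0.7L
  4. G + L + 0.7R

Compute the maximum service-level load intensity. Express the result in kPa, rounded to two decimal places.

1. 1.0(4.47) + 0.6(3.93) + 0.6(4.03) + 0.75(1.70) = 10.52
2. 1.0(4.47) = 4.47
3. 1.0(4.47) + 1.0(1.36) + 0.7(4.86) = 4.47 + 1.36 + 3.40 = 9.23
4. 1.0(4.47) + 1.0(4.86) + 0.7(3.93) = 4.47 + 4.86 + 2.75 = 12.08
Maximum is from combination 4.

12.08 kPa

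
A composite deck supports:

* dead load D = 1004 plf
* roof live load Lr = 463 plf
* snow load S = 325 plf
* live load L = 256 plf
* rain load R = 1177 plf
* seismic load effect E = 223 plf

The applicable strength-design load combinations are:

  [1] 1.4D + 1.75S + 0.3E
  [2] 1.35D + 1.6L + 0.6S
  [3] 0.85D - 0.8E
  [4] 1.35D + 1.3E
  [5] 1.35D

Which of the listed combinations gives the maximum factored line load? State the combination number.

Combination 1

[1] 1.4(1004) + 1.75(325) + 0.3(223) = 2041.3
[2] 1.35(1004) + 1.6(256) + 0.6(325) = 1960.0
[3] 0.85(1004) - 0.8(223) = 675.0
[4] 1.35(1004) + 1.3(223) = 1645.3
[5] 1.35(1004) = 1355.4
The largest value is 2041.3 plf from combination 1.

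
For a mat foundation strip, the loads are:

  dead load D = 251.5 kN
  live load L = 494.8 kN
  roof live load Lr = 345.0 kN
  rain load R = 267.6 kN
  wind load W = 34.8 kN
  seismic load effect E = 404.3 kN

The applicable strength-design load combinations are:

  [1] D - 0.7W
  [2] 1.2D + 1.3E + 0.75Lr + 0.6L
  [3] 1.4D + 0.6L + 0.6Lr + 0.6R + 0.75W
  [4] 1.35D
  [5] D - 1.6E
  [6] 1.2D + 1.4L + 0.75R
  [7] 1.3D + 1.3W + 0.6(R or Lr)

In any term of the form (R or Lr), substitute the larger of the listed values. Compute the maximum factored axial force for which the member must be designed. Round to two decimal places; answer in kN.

1383.02 kN

(R or Lr) → Lr = 345.0 kN.
[1] 1.0(251.5) - 0.7(34.8) = 251.50 - 24.36 = 227.14
[2] 1.2(251.5) + 1.3(404.3) + 0.75(345.0) + 0.6(494.8) = 301.80 + 525.59 + 258.75 + 296.88 = 1383.02
[3] 1.4(251.5) + 0.6(494.8) + 0.6(345.0) + 0.6(267.6) + 0.75(34.8) = 352.10 + 296.88 + 207.00 + 160.56 + 26.10 = 1042.64
[4] 1.35(251.5) = 339.53
[5] 1.0(251.5) - 1.6(404.3) = 251.50 - 646.88 = -395.38
[6] 1.2(251.5) + 1.4(494.8) + 0.75(267.6) = 301.80 + 692.72 + 200.70 = 1195.22
[7] 1.3(251.5) + 1.3(34.8) + 0.6(345.0) = 326.95 + 45.24 + 207.00 = 579.19
The controlling combination is 2, giving 1383.02 kN.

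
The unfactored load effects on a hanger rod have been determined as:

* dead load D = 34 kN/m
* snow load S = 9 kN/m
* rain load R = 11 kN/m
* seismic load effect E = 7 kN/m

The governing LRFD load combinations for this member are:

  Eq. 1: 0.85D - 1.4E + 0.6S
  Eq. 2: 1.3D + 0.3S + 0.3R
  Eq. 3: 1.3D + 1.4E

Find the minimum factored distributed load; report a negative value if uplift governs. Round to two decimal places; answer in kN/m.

24.50 kN/m

Eq. 1: 0.85(34) - 1.4(7) + 0.6(9) = 28.90 - 9.80 + 5.40 = 24.50
Eq. 2: 1.3(34) + 0.3(9) + 0.3(11) = 44.20 + 2.70 + 3.30 = 50.20
Eq. 3: 1.3(34) + 1.4(7) = 44.20 + 9.80 = 54.00
Combination 1 gives the minimum: 24.50 kN/m.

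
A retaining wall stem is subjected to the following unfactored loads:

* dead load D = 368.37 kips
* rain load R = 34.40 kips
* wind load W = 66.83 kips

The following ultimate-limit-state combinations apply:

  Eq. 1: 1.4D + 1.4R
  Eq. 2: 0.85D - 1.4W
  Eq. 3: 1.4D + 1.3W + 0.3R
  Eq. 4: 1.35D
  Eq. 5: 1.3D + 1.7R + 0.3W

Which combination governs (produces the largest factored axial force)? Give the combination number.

Eq. 1: 1.4(368.37) + 1.4(34.40) = 515.72 + 48.16 = 563.88
Eq. 2: 0.85(368.37) - 1.4(66.83) = 313.11 - 93.56 = 219.55
Eq. 3: 1.4(368.37) + 1.3(66.83) + 0.3(34.40) = 515.72 + 86.88 + 10.32 = 612.92
Eq. 4: 1.35(368.37) = 497.30
Eq. 5: 1.3(368.37) + 1.7(34.40) + 0.3(66.83) = 478.88 + 58.48 + 20.05 = 557.41
The largest value is 612.92 kips from combination 3.

Combination 3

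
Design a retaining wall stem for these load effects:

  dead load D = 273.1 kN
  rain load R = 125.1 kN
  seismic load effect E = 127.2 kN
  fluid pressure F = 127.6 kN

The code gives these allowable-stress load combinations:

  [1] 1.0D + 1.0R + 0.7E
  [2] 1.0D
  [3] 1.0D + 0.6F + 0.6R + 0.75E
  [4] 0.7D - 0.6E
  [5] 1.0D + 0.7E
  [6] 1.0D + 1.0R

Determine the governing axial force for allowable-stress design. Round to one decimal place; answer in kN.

[1] 1.0(273.1) + 1.0(125.1) + 0.7(127.2) = 487.2
[2] 1.0(273.1) = 273.1
[3] 1.0(273.1) + 0.6(127.6) + 0.6(125.1) + 0.75(127.2) = 520.1
[4] 0.7(273.1) - 0.6(127.2) = 114.9
[5] 1.0(273.1) + 0.7(127.2) = 362.1
[6] 1.0(273.1) + 1.0(125.1) = 398.2
Combination 3 governs: N = 520.1 kN.

520.1 kN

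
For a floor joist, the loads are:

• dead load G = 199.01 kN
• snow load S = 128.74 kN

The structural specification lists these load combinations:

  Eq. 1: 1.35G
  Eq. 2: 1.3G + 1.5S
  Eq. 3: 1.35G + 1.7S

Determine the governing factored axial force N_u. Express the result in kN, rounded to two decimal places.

487.52 kN

Eq. 1: 1.35(199.01) = 268.66
Eq. 2: 1.3(199.01) + 1.5(128.74) = 258.71 + 193.11 = 451.82
Eq. 3: 1.35(199.01) + 1.7(128.74) = 268.66 + 218.86 = 487.52
The controlling combination is 3, giving 487.52 kN.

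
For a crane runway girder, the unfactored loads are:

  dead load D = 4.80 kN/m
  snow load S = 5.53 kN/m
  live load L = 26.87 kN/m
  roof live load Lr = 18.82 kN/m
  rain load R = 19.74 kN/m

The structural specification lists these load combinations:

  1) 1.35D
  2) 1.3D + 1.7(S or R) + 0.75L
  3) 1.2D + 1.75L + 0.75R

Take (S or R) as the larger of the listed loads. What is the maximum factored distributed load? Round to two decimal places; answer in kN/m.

67.59 kN/m

(S or R) → R = 19.74 kN/m.
1) 1.35(4.80) = 6.48
2) 1.3(4.80) + 1.7(19.74) + 0.75(26.87) = 59.95
3) 1.2(4.80) + 1.75(26.87) + 0.75(19.74) = 67.59
The controlling combination is 3, giving 67.59 kN/m.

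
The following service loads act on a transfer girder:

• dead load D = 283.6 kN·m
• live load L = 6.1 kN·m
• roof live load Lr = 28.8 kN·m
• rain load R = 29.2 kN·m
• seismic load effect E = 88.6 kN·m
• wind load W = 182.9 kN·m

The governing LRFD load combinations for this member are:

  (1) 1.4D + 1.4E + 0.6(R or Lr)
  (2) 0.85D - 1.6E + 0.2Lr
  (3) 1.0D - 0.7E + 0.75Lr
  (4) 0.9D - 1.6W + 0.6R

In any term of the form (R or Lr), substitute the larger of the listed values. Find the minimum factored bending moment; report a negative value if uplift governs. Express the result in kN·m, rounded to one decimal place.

-19.9 kN·m

(R or Lr) → R = 29.2 kN·m.
(1) 1.4(283.6) + 1.4(88.6) + 0.6(29.2) = 538.6
(2) 0.85(283.6) - 1.6(88.6) + 0.2(28.8) = 241.1 - 141.8 + 5.8 = 105.1
(3) 1.0(283.6) - 0.7(88.6) + 0.75(28.8) = 283.6 - 62.0 + 21.6 = 243.2
(4) 0.9(283.6) - 1.6(182.9) + 0.6(29.2) = 255.2 - 292.6 + 17.5 = -19.9
Combination 4 gives the minimum: -19.9 kN·m.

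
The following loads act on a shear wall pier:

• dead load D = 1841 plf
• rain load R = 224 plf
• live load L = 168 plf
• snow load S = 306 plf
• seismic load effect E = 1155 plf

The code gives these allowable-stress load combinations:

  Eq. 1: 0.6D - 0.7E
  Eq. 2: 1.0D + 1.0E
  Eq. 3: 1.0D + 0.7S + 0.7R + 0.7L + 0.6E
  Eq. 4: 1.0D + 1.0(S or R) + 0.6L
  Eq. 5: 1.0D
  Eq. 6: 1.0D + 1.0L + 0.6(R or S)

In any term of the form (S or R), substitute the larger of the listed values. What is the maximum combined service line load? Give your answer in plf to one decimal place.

(S or R) → S = 306 plf; (R or S) → S = 306 plf.
Eq. 1: 0.6(1841) - 0.7(1155) = 1104.6 - 808.5 = 296.1
Eq. 2: 1.0(1841) + 1.0(1155) = 1841.0 + 1155.0 = 2996.0
Eq. 3: 1.0(1841) + 0.7(306) + 0.7(224) + 0.7(168) + 0.6(1155) = 1841.0 + 214.2 + 156.8 + 117.6 + 693.0 = 3022.6
Eq. 4: 1.0(1841) + 1.0(306) + 0.6(168) = 1841.0 + 306.0 + 100.8 = 2247.8
Eq. 5: 1.0(1841) = 1841.0
Eq. 6: 1.0(1841) + 1.0(168) + 0.6(306) = 1841.0 + 168.0 + 183.6 = 2192.6
Maximum is from combination 3.

3022.6 plf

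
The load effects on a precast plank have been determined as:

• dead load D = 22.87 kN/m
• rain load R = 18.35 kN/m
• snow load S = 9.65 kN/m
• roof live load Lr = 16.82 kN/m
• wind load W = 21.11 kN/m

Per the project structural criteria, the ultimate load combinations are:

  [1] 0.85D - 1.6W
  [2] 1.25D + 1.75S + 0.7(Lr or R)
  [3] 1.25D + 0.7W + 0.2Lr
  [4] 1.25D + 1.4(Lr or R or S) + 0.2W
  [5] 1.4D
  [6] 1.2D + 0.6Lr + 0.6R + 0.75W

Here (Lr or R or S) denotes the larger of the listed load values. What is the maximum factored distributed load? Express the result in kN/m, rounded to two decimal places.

64.38 kN/m

(Lr or R) → R = 18.35 kN/m; (Lr or R or S) → R = 18.35 kN/m.
[1] 0.85(22.87) - 1.6(21.11) = -14.34
[2] 1.25(22.87) + 1.75(9.65) + 0.7(18.35) = 58.32
[3] 1.25(22.87) + 0.7(21.11) + 0.2(16.82) = 46.73
[4] 1.25(22.87) + 1.4(18.35) + 0.2(21.11) = 58.50
[5] 1.4(22.87) = 32.02
[6] 1.2(22.87) + 0.6(16.82) + 0.6(18.35) + 0.75(21.11) = 64.38
The controlling combination is 6, giving 64.38 kN/m.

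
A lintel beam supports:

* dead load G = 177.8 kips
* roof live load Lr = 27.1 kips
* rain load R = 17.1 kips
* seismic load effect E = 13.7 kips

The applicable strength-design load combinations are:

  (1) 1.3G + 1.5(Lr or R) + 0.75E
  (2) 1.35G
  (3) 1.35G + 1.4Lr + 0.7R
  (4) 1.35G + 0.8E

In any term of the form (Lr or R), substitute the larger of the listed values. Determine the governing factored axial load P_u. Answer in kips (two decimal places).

(Lr or R) → Lr = 27.1 kips.
(1) 1.3(177.8) + 1.5(27.1) + 0.75(13.7) = 231.14 + 40.65 + 10.28 = 282.07
(2) 1.35(177.8) = 240.03
(3) 1.35(177.8) + 1.4(27.1) + 0.7(17.1) = 240.03 + 37.94 + 11.97 = 289.94
(4) 1.35(177.8) + 0.8(13.7) = 240.03 + 10.96 = 250.99
Combination 3 governs: P_u = 289.94 kips.

289.94 kips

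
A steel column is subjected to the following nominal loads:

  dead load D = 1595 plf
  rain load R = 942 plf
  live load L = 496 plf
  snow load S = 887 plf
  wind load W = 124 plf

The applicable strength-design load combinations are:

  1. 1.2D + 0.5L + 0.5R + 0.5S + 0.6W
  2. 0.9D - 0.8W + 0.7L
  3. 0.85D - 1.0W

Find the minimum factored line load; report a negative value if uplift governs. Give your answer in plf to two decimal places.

1231.75 plf

1. 1.2(1595) + 0.5(496) + 0.5(942) + 0.5(887) + 0.6(124) = 1914.00 + 248.00 + 471.00 + 443.50 + 74.40 = 3150.90
2. 0.9(1595) - 0.8(124) + 0.7(496) = 1435.50 - 99.20 + 347.20 = 1683.50
3. 0.85(1595) - 1.0(124) = 1355.75 - 124.00 = 1231.75
Combination 3 gives the minimum: 1231.75 plf.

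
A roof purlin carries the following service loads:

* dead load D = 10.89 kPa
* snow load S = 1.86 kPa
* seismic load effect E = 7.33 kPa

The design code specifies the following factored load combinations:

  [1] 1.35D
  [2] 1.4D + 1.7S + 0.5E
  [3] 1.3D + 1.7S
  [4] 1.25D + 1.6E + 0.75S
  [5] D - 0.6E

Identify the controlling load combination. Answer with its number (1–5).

Combination 4

[1] 1.35(10.89) = 14.70
[2] 1.4(10.89) + 1.7(1.86) + 0.5(7.33) = 22.07
[3] 1.3(10.89) + 1.7(1.86) = 14.16 + 3.16 = 17.32
[4] 1.25(10.89) + 1.6(7.33) + 0.75(1.86) = 13.61 + 11.73 + 1.40 = 26.74
[5] 1.0(10.89) - 0.6(7.33) = 10.89 - 4.40 = 6.49
The largest value is 26.74 kPa from combination 4.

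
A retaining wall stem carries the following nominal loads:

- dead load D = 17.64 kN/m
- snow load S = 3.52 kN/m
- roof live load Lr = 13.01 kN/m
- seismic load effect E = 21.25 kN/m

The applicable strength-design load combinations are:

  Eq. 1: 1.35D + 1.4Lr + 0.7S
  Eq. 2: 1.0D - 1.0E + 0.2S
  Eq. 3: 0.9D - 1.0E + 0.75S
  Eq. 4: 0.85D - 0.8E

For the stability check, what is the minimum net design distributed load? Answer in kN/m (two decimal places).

Eq. 1: 1.35(17.64) + 1.4(13.01) + 0.7(3.52) = 44.49
Eq. 2: 1.0(17.64) - 1.0(21.25) + 0.2(3.52) = 17.64 - 21.25 + 0.70 = -2.91
Eq. 3: 0.9(17.64) - 1.0(21.25) + 0.75(3.52) = 15.88 - 21.25 + 2.64 = -2.73
Eq. 4: 0.85(17.64) - 0.8(21.25) = 14.99 - 17.00 = -2.01
Combination 2 gives the minimum: -2.91 kN/m.

-2.91 kN/m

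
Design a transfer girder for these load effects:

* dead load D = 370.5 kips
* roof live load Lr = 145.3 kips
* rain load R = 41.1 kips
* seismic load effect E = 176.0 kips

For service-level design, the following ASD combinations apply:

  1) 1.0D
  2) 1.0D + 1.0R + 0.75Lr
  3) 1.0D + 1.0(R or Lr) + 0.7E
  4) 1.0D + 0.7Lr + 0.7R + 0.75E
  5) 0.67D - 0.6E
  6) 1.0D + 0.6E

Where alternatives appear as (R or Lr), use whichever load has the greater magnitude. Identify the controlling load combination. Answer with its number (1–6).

(R or Lr) → Lr = 145.3 kips.
1) 1.0(370.5) = 370.5
2) 1.0(370.5) + 1.0(41.1) + 0.75(145.3) = 370.5 + 41.1 + 109.0 = 520.6
3) 1.0(370.5) + 1.0(145.3) + 0.7(176.0) = 370.5 + 145.3 + 123.2 = 639.0
4) 1.0(370.5) + 0.7(145.3) + 0.7(41.1) + 0.75(176.0) = 370.5 + 101.7 + 28.8 + 132.0 = 633.0
5) 0.67(370.5) - 0.6(176.0) = 248.2 - 105.6 = 142.6
6) 1.0(370.5) + 0.6(176.0) = 370.5 + 105.6 = 476.1
The largest value is 639.0 kips from combination 3.

Combination 3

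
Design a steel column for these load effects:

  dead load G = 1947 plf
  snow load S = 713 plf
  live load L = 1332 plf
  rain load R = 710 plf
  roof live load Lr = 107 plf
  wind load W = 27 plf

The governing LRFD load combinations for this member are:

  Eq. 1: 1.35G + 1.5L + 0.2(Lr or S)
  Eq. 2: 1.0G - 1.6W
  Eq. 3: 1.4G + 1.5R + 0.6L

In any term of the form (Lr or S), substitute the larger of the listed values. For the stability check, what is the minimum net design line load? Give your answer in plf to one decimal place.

(Lr or S) → S = 713 plf.
Eq. 1: 1.35(1947) + 1.5(1332) + 0.2(713) = 2628.5 + 1998.0 + 142.6 = 4769.1
Eq. 2: 1.0(1947) - 1.6(27) = 1947.0 - 43.2 = 1903.8
Eq. 3: 1.4(1947) + 1.5(710) + 0.6(1332) = 2725.8 + 1065.0 + 799.2 = 4590.0
Combination 2 gives the minimum: 1903.8 plf.

1903.8 plf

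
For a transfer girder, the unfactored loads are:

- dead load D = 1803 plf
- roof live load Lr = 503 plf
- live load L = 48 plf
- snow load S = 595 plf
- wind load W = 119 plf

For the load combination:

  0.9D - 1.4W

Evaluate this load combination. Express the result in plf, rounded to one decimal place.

1456.1 plf

0.9(1803) - 1.4(119) = 1622.7 - 166.6 = 1456.1
w_u = 1456.1 plf.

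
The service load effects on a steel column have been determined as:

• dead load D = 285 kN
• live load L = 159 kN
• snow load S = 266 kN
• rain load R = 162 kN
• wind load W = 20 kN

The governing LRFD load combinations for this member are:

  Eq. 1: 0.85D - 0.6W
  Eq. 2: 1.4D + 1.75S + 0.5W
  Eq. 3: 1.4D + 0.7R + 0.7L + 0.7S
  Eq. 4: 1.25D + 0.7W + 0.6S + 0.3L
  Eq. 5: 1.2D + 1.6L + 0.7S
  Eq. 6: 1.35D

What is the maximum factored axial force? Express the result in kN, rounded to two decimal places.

874.50 kN

Eq. 1: 0.85(285) - 0.6(20) = 230.25
Eq. 2: 1.4(285) + 1.75(266) + 0.5(20) = 874.50
Eq. 3: 1.4(285) + 0.7(162) + 0.7(159) + 0.7(266) = 809.90
Eq. 4: 1.25(285) + 0.7(20) + 0.6(266) + 0.3(159) = 577.55
Eq. 5: 1.2(285) + 1.6(159) + 0.7(266) = 782.60
Eq. 6: 1.35(285) = 384.75
Combination 2 governs: N_u = 874.50 kN.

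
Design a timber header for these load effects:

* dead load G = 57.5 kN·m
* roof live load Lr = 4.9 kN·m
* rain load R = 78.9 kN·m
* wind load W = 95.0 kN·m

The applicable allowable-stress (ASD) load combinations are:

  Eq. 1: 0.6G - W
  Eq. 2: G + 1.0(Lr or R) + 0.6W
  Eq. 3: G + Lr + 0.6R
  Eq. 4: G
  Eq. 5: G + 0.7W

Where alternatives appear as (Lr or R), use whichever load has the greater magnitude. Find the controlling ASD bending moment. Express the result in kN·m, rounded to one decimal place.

193.4 kN·m

(Lr or R) → R = 78.9 kN·m.
Eq. 1: 0.6(57.5) - 1.0(95.0) = -60.5
Eq. 2: 1.0(57.5) + 1.0(78.9) + 0.6(95.0) = 193.4
Eq. 3: 1.0(57.5) + 1.0(4.9) + 0.6(78.9) = 109.7
Eq. 4: 1.0(57.5) = 57.5
Eq. 5: 1.0(57.5) + 0.7(95.0) = 124.0
Combination 2 governs: M = 193.4 kN·m.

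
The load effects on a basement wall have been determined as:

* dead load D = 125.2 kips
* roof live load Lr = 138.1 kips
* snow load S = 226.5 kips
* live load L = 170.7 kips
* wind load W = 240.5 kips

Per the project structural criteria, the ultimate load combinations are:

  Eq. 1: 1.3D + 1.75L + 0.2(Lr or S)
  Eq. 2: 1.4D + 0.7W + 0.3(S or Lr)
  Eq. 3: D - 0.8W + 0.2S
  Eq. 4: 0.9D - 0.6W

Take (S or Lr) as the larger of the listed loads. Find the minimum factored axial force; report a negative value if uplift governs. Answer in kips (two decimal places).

-31.62 kips

(Lr or S) → S = 226.5 kips; (S or Lr) → S = 226.5 kips.
Eq. 1: 1.3(125.2) + 1.75(170.7) + 0.2(226.5) = 506.79
Eq. 2: 1.4(125.2) + 0.7(240.5) + 0.3(226.5) = 411.58
Eq. 3: 1.0(125.2) - 0.8(240.5) + 0.2(226.5) = -21.90
Eq. 4: 0.9(125.2) - 0.6(240.5) = -31.62
Combination 4 gives the minimum: -31.62 kips.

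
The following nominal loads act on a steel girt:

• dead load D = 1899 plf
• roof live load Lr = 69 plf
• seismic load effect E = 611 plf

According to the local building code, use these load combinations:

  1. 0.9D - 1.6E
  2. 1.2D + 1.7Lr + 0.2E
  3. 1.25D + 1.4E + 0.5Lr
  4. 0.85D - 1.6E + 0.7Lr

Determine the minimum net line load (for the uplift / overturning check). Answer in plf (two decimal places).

1. 0.9(1899) - 1.6(611) = 731.50
2. 1.2(1899) + 1.7(69) + 0.2(611) = 2518.30
3. 1.25(1899) + 1.4(611) + 0.5(69) = 3263.65
4. 0.85(1899) - 1.6(611) + 0.7(69) = 684.85
Combination 4 gives the minimum: 684.85 plf.

684.85 plf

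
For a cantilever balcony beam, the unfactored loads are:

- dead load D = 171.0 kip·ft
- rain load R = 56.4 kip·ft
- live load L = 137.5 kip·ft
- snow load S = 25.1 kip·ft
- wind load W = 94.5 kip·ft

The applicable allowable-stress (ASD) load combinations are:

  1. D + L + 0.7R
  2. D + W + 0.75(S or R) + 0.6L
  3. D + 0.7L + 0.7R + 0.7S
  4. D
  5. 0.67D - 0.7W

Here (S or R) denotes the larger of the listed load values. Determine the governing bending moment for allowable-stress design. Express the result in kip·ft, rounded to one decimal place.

(S or R) → R = 56.4 kip·ft.
1. 1.0(171.0) + 1.0(137.5) + 0.7(56.4) = 171.0 + 137.5 + 39.5 = 348.0
2. 1.0(171.0) + 1.0(94.5) + 0.75(56.4) + 0.6(137.5) = 171.0 + 94.5 + 42.3 + 82.5 = 390.3
3. 1.0(171.0) + 0.7(137.5) + 0.7(56.4) + 0.7(25.1) = 324.3
4. 1.0(171.0) = 171.0
5. 0.67(171.0) - 0.7(94.5) = 114.6 - 66.2 = 48.4
Combination 2 governs: M = 390.3 kip·ft.

390.3 kip·ft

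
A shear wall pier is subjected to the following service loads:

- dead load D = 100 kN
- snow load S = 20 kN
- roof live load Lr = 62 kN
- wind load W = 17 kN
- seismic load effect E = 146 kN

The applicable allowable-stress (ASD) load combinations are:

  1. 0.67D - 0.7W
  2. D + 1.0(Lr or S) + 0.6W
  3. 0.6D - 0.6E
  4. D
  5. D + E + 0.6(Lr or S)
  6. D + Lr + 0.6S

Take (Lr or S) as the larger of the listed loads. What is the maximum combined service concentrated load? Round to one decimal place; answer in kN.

283.2 kN

(Lr or S) → Lr = 62 kN.
1. 0.67(100) - 0.7(17) = 67.0 - 11.9 = 55.1
2. 1.0(100) + 1.0(62) + 0.6(17) = 100.0 + 62.0 + 10.2 = 172.2
3. 0.6(100) - 0.6(146) = 60.0 - 87.6 = -27.6
4. 1.0(100) = 100.0
5. 1.0(100) + 1.0(146) + 0.6(62) = 100.0 + 146.0 + 37.2 = 283.2
6. 1.0(100) + 1.0(62) + 0.6(20) = 100.0 + 62.0 + 12.0 = 174.0
Maximum is from combination 5.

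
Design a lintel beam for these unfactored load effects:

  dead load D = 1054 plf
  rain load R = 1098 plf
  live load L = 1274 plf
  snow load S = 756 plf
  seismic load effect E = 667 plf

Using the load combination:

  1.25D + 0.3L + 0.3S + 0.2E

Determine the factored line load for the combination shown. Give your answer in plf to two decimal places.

1.25(1054) + 0.3(1274) + 0.3(756) + 0.2(667) = 1317.50 + 382.20 + 226.80 + 133.40 = 2059.90
w_u = 2059.90 plf.

2059.90 plf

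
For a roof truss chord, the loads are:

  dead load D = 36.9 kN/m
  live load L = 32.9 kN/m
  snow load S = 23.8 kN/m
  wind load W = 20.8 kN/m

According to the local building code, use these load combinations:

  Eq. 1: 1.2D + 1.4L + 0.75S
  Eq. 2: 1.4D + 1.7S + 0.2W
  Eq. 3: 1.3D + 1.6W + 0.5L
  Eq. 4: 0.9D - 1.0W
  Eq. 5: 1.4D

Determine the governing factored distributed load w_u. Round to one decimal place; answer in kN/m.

108.2 kN/m

Eq. 1: 1.2(36.9) + 1.4(32.9) + 0.75(23.8) = 108.2
Eq. 2: 1.4(36.9) + 1.7(23.8) + 0.2(20.8) = 96.3
Eq. 3: 1.3(36.9) + 1.6(20.8) + 0.5(32.9) = 97.7
Eq. 4: 0.9(36.9) - 1.0(20.8) = 12.4
Eq. 5: 1.4(36.9) = 51.7
Combination 1 governs: w_u = 108.2 kN/m.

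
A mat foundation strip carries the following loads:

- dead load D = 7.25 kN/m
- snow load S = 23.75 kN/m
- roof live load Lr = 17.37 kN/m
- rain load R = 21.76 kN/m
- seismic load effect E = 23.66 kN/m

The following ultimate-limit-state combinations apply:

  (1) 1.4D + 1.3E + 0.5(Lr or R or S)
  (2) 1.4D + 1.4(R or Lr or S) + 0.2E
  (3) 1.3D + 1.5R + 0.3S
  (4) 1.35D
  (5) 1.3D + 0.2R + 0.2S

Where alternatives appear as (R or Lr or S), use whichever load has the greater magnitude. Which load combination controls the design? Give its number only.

Combination 1

(Lr or R or S) → S = 23.75 kN/m; (R or Lr or S) → S = 23.75 kN/m.
(1) 1.4(7.25) + 1.3(23.66) + 0.5(23.75) = 52.78
(2) 1.4(7.25) + 1.4(23.75) + 0.2(23.66) = 10.15 + 33.25 + 4.73 = 48.13
(3) 1.3(7.25) + 1.5(21.76) + 0.3(23.75) = 49.19
(4) 1.35(7.25) = 9.79
(5) 1.3(7.25) + 0.2(21.76) + 0.2(23.75) = 9.43 + 4.35 + 4.75 = 18.53
The largest value is 52.78 kN/m from combination 1.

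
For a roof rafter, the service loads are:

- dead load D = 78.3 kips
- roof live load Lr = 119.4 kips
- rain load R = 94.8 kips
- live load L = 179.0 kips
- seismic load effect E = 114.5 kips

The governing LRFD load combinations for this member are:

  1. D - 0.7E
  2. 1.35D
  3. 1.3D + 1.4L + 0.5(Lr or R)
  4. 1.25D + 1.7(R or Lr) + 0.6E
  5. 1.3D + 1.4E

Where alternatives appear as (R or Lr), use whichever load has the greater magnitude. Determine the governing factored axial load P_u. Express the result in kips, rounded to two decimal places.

(Lr or R) → Lr = 119.4 kips; (R or Lr) → Lr = 119.4 kips.
1. 1.0(78.3) - 0.7(114.5) = -1.85
2. 1.35(78.3) = 105.71
3. 1.3(78.3) + 1.4(179.0) + 0.5(119.4) = 412.09
4. 1.25(78.3) + 1.7(119.4) + 0.6(114.5) = 369.56
5. 1.3(78.3) + 1.4(114.5) = 262.09
The controlling combination is 3, giving 412.09 kips.

412.09 kips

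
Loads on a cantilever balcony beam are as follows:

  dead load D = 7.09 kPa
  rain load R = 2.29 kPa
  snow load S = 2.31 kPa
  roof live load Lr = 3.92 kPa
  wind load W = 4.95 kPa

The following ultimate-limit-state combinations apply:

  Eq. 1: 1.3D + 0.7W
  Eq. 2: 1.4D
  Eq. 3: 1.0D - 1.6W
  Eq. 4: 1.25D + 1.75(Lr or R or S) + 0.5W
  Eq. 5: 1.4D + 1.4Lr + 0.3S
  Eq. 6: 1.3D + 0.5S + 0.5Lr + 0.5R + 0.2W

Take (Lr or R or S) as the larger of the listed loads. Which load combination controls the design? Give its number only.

Combination 4

(Lr or R or S) → Lr = 3.92 kPa.
Eq. 1: 1.3(7.09) + 0.7(4.95) = 12.68
Eq. 2: 1.4(7.09) = 9.93
Eq. 3: 1.0(7.09) - 1.6(4.95) = -0.83
Eq. 4: 1.25(7.09) + 1.75(3.92) + 0.5(4.95) = 18.20
Eq. 5: 1.4(7.09) + 1.4(3.92) + 0.3(2.31) = 16.11
Eq. 6: 1.3(7.09) + 0.5(2.31) + 0.5(3.92) + 0.5(2.29) + 0.2(4.95) = 14.47
The largest value is 18.20 kPa from combination 4.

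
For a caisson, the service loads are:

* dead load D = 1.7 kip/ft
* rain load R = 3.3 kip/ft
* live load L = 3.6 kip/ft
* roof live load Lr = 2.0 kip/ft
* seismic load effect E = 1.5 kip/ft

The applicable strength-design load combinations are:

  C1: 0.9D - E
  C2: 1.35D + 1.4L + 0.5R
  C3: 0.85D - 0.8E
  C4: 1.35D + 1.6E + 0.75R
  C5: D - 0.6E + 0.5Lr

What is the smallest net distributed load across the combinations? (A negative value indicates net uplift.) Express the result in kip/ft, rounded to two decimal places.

0.03 kip/ft

C1: 0.9(1.7) - 1.0(1.5) = 1.53 - 1.50 = 0.03
C2: 1.35(1.7) + 1.4(3.6) + 0.5(3.3) = 2.30 + 5.04 + 1.65 = 8.99
C3: 0.85(1.7) - 0.8(1.5) = 1.45 - 1.20 = 0.25
C4: 1.35(1.7) + 1.6(1.5) + 0.75(3.3) = 7.17
C5: 1.0(1.7) - 0.6(1.5) + 0.5(2.0) = 1.70 - 0.90 + 1.00 = 1.80
Combination 1 gives the minimum: 0.03 kip/ft.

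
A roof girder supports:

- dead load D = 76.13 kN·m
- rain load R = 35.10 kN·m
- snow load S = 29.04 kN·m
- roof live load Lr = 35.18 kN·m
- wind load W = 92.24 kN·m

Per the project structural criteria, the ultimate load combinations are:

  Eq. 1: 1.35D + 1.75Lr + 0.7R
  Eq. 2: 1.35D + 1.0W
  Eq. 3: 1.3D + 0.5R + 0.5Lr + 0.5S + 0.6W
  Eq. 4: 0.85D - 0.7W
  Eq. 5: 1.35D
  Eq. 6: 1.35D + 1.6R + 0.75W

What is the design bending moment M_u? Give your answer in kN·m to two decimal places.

Eq. 1: 1.35(76.13) + 1.75(35.18) + 0.7(35.10) = 188.91
Eq. 2: 1.35(76.13) + 1.0(92.24) = 102.78 + 92.24 = 195.02
Eq. 3: 1.3(76.13) + 0.5(35.10) + 0.5(35.18) + 0.5(29.04) + 0.6(92.24) = 98.97 + 17.55 + 17.59 + 14.52 + 55.34 = 203.97
Eq. 4: 0.85(76.13) - 0.7(92.24) = 64.71 - 64.57 = 0.14
Eq. 5: 1.35(76.13) = 102.78
Eq. 6: 1.35(76.13) + 1.6(35.10) + 0.75(92.24) = 102.78 + 56.16 + 69.18 = 228.12
Combination 6 governs: M_u = 228.12 kN·m.

228.12 kN·m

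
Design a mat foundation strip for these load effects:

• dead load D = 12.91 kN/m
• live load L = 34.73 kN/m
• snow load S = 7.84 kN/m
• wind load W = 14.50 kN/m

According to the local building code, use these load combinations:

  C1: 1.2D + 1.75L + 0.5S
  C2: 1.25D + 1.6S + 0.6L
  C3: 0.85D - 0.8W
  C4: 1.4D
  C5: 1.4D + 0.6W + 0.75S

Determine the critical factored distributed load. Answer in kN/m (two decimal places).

C1: 1.2(12.91) + 1.75(34.73) + 0.5(7.84) = 15.49 + 60.78 + 3.92 = 80.19
C2: 1.25(12.91) + 1.6(7.84) + 0.6(34.73) = 16.14 + 12.54 + 20.84 = 49.52
C3: 0.85(12.91) - 0.8(14.50) = 10.97 - 11.60 = -0.63
C4: 1.4(12.91) = 18.07
C5: 1.4(12.91) + 0.6(14.50) + 0.75(7.84) = 18.07 + 8.70 + 5.88 = 32.65
The controlling combination is 1, giving 80.19 kN/m.

80.19 kN/m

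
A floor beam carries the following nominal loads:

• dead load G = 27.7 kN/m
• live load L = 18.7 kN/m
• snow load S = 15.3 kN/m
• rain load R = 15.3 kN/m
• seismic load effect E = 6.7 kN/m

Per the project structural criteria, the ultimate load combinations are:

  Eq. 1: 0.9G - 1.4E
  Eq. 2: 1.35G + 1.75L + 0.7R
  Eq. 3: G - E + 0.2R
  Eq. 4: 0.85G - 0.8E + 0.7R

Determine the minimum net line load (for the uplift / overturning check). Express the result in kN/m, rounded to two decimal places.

Eq. 1: 0.9(27.7) - 1.4(6.7) = 24.93 - 9.38 = 15.55
Eq. 2: 1.35(27.7) + 1.75(18.7) + 0.7(15.3) = 80.83
Eq. 3: 1.0(27.7) - 1.0(6.7) + 0.2(15.3) = 27.70 - 6.70 + 3.06 = 24.06
Eq. 4: 0.85(27.7) - 0.8(6.7) + 0.7(15.3) = 23.55 - 5.36 + 10.71 = 28.90
Combination 1 gives the minimum: 15.55 kN/m.

15.55 kN/m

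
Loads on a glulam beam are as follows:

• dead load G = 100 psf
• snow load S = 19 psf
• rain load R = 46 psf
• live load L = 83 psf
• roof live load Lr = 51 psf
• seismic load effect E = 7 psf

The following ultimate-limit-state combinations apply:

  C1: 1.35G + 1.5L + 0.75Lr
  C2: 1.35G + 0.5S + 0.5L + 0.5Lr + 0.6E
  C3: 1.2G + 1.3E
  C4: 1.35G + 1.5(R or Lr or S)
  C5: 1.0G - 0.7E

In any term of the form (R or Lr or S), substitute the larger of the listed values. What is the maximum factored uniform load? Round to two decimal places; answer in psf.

(R or Lr or S) → Lr = 51 psf.
C1: 1.35(100) + 1.5(83) + 0.75(51) = 297.75
C2: 1.35(100) + 0.5(19) + 0.5(83) + 0.5(51) + 0.6(7) = 215.70
C3: 1.2(100) + 1.3(7) = 129.10
C4: 1.35(100) + 1.5(51) = 211.50
C5: 1.0(100) - 0.7(7) = 95.10
The controlling combination is 1, giving 297.75 psf.

297.75 psf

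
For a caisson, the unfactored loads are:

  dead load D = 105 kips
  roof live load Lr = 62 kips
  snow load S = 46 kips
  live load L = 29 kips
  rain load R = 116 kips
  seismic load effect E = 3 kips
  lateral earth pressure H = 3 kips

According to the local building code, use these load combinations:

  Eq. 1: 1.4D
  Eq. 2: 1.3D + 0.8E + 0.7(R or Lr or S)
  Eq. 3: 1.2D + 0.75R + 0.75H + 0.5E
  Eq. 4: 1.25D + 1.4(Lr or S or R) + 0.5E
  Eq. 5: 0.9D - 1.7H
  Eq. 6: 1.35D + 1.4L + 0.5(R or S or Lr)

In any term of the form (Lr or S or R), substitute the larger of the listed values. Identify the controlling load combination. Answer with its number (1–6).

Combination 4

(R or Lr or S) → R = 116 kips; (Lr or S or R) → R = 116 kips; (R or S or Lr) → R = 116 kips.
Eq. 1: 1.4(105) = 147.0
Eq. 2: 1.3(105) + 0.8(3) + 0.7(116) = 136.5 + 2.4 + 81.2 = 220.1
Eq. 3: 1.2(105) + 0.75(116) + 0.75(3) + 0.5(3) = 126.0 + 87.0 + 2.3 + 1.5 = 216.8
Eq. 4: 1.25(105) + 1.4(116) + 0.5(3) = 131.3 + 162.4 + 1.5 = 295.2
Eq. 5: 0.9(105) - 1.7(3) = 94.5 - 5.1 = 89.4
Eq. 6: 1.35(105) + 1.4(29) + 0.5(116) = 141.8 + 40.6 + 58.0 = 240.4
The largest value is 295.2 kips from combination 4.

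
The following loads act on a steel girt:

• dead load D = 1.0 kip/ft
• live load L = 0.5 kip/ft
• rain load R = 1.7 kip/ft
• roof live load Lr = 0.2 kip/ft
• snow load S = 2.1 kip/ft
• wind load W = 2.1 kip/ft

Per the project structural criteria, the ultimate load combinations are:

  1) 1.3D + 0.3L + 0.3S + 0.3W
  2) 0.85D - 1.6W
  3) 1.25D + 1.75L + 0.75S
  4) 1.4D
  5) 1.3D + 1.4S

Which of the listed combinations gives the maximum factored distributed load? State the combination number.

1) 1.3(1.0) + 0.3(0.5) + 0.3(2.1) + 0.3(2.1) = 2.71
2) 0.85(1.0) - 1.6(2.1) = -2.51
3) 1.25(1.0) + 1.75(0.5) + 0.75(2.1) = 3.70
4) 1.4(1.0) = 1.40
5) 1.3(1.0) + 1.4(2.1) = 4.24
The largest value is 4.24 kip/ft from combination 5.

Combination 5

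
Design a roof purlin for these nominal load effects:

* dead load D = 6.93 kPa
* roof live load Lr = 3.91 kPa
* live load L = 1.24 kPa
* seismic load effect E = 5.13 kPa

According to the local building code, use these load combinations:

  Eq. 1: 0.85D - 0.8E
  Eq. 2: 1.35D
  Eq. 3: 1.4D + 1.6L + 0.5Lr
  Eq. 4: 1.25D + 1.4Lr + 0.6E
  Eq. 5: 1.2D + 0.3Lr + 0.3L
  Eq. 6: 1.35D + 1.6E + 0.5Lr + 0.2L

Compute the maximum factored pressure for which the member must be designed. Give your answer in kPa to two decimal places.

19.77 kPa

Eq. 1: 0.85(6.93) - 0.8(5.13) = 5.89 - 4.10 = 1.79
Eq. 2: 1.35(6.93) = 9.36
Eq. 3: 1.4(6.93) + 1.6(1.24) + 0.5(3.91) = 9.70 + 1.98 + 1.96 = 13.64
Eq. 4: 1.25(6.93) + 1.4(3.91) + 0.6(5.13) = 8.66 + 5.47 + 3.08 = 17.21
Eq. 5: 1.2(6.93) + 0.3(3.91) + 0.3(1.24) = 8.32 + 1.17 + 0.37 = 9.86
Eq. 6: 1.35(6.93) + 1.6(5.13) + 0.5(3.91) + 0.2(1.24) = 19.77
The controlling combination is 6, giving 19.77 kPa.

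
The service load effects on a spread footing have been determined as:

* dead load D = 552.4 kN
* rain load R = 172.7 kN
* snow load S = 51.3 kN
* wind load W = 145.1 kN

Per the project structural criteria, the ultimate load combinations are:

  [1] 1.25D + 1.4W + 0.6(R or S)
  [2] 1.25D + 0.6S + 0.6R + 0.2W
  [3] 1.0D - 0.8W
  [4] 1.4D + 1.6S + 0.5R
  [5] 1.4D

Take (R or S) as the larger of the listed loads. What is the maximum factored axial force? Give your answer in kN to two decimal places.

997.26 kN

(R or S) → R = 172.7 kN.
[1] 1.25(552.4) + 1.4(145.1) + 0.6(172.7) = 997.26
[2] 1.25(552.4) + 0.6(51.3) + 0.6(172.7) + 0.2(145.1) = 853.92
[3] 1.0(552.4) - 0.8(145.1) = 436.32
[4] 1.4(552.4) + 1.6(51.3) + 0.5(172.7) = 941.79
[5] 1.4(552.4) = 773.36
Combination 1 governs: N_u = 997.26 kN.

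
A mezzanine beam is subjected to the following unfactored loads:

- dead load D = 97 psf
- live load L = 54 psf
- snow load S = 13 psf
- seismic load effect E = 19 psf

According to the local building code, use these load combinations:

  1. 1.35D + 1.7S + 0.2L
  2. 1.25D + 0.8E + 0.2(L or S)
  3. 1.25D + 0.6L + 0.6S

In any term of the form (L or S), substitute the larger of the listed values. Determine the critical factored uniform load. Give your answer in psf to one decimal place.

(L or S) → L = 54 psf.
1. 1.35(97) + 1.7(13) + 0.2(54) = 131.0 + 22.1 + 10.8 = 163.9
2. 1.25(97) + 0.8(19) + 0.2(54) = 121.3 + 15.2 + 10.8 = 147.3
3. 1.25(97) + 0.6(54) + 0.6(13) = 121.3 + 32.4 + 7.8 = 161.5
Combination 1 governs: q_u = 163.9 psf.

163.9 psf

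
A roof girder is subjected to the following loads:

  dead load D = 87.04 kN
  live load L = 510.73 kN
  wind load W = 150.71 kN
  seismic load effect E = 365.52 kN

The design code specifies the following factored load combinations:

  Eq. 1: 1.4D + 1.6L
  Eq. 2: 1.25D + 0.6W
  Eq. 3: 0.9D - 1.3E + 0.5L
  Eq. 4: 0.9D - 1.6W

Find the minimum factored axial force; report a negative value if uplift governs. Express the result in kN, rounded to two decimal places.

Eq. 1: 1.4(87.04) + 1.6(510.73) = 939.02
Eq. 2: 1.25(87.04) + 0.6(150.71) = 108.80 + 90.43 = 199.23
Eq. 3: 0.9(87.04) - 1.3(365.52) + 0.5(510.73) = -141.48
Eq. 4: 0.9(87.04) - 1.6(150.71) = 78.34 - 241.14 = -162.80
Combination 4 gives the minimum: -162.80 kN.

-162.80 kN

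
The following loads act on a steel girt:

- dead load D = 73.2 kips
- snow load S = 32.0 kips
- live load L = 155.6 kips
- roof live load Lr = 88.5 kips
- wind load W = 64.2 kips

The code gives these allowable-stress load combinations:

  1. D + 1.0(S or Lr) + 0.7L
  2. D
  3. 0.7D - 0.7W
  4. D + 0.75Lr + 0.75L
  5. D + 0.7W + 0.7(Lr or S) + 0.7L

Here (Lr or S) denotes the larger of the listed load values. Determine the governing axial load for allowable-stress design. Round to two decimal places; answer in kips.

(S or Lr) → Lr = 88.5 kips; (Lr or S) → Lr = 88.5 kips.
1. 1.0(73.2) + 1.0(88.5) + 0.7(155.6) = 73.20 + 88.50 + 108.92 = 270.62
2. 1.0(73.2) = 73.20
3. 0.7(73.2) - 0.7(64.2) = 51.24 - 44.94 = 6.30
4. 1.0(73.2) + 0.75(88.5) + 0.75(155.6) = 73.20 + 66.38 + 116.70 = 256.28
5. 1.0(73.2) + 0.7(64.2) + 0.7(88.5) + 0.7(155.6) = 73.20 + 44.94 + 61.95 + 108.92 = 289.01
Combination 5 governs: P = 289.01 kips.

289.01 kips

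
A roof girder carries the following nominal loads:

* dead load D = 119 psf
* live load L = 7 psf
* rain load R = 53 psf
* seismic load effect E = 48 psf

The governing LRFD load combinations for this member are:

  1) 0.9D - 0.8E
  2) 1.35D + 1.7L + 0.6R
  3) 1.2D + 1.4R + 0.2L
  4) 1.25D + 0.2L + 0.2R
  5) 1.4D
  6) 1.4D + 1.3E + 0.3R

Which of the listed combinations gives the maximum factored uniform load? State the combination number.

Combination 6

1) 0.9(119) - 0.8(48) = 68.7
2) 1.35(119) + 1.7(7) + 0.6(53) = 204.4
3) 1.2(119) + 1.4(53) + 0.2(7) = 218.4
4) 1.25(119) + 0.2(7) + 0.2(53) = 160.8
5) 1.4(119) = 166.6
6) 1.4(119) + 1.3(48) + 0.3(53) = 244.9
The largest value is 244.9 psf from combination 6.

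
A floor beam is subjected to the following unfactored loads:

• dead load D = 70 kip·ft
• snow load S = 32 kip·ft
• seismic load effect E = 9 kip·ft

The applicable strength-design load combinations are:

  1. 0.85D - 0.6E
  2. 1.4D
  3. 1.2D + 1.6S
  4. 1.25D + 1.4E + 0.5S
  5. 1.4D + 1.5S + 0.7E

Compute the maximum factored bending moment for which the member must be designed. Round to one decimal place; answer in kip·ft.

152.3 kip·ft

1. 0.85(70) - 0.6(9) = 59.5 - 5.4 = 54.1
2. 1.4(70) = 98.0
3. 1.2(70) + 1.6(32) = 84.0 + 51.2 = 135.2
4. 1.25(70) + 1.4(9) + 0.5(32) = 87.5 + 12.6 + 16.0 = 116.1
5. 1.4(70) + 1.5(32) + 0.7(9) = 98.0 + 48.0 + 6.3 = 152.3
Combination 5 governs: M_u = 152.3 kip·ft.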